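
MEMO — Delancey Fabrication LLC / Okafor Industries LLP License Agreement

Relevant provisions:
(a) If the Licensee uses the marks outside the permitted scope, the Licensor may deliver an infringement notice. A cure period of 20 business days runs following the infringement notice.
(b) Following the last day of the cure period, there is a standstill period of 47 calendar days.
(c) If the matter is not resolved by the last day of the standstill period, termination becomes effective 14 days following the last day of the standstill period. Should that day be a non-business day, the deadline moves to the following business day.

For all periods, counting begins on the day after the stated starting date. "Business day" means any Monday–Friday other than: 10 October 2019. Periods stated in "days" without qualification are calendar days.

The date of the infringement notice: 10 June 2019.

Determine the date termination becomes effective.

9 September 2019

From Monday, 10 June 2019, 20 business days (Jun 11, Jun 12, Jun 13, Jun 14, …, Jul 4, Jul 5, Jul 8, skipping weekends) brings us to Monday, 8 July 2019, which is the last day of the cure period.
Adding 47 calendar days to 8 July 2019 gives 24 August 2019, which is the last day of the standstill period.
Adding 14 calendar days to 24 August 2019 gives 7 September 2019, which is the date termination becomes effective. That falls on a Saturday, so it rolls to the next business day, Monday, 9 September 2019.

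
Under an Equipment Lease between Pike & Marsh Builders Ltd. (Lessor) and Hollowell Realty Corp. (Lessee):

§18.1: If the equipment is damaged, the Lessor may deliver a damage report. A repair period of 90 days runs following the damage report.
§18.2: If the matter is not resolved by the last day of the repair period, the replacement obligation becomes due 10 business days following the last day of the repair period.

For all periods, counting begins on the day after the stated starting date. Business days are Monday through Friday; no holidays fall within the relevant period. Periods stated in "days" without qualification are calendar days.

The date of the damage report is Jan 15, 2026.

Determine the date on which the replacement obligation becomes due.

Adding 90 calendar days to Jan 15, 2026 gives Apr 15, 2026, which is the last day of the repair period.
The date on which the replacement obligation becomes due: counting 10 business days from Wednesday, Apr 15, 2026 (Apr 16, Apr 17, Apr 20, Apr 21, Apr 22, Apr 23, Apr 24, Apr 27, Apr 28, Apr 29, skipping weekends) reaches Wednesday, Apr 29, 2026.

Apr 29, 2026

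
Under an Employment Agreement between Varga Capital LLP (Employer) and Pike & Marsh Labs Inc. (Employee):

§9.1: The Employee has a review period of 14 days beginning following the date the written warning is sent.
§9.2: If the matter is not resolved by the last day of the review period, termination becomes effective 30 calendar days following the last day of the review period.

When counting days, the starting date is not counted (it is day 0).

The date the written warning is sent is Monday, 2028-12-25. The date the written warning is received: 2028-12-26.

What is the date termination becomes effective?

2029-02-07

The last day of the review period: 14 calendar days after 2028-12-25 is 2029-01-08.
Adding 30 calendar days to 2029-01-08 gives 2029-02-07, which is the date termination becomes effective.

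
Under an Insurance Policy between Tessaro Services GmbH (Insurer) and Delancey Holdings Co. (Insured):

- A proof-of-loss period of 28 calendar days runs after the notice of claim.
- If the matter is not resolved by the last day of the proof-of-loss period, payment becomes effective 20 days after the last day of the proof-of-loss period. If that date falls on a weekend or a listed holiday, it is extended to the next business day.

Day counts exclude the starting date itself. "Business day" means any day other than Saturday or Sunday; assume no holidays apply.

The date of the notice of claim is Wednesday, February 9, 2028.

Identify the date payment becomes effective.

Adding 28 calendar days to February 9, 2028 gives March 8, 2028, which is the last day of the proof-of-loss period.
The date payment becomes effective: 20 calendar days after March 8, 2028 is March 28, 2028. March 28, 2028 is a Tuesday, so no roll-forward applies.

March 28, 2028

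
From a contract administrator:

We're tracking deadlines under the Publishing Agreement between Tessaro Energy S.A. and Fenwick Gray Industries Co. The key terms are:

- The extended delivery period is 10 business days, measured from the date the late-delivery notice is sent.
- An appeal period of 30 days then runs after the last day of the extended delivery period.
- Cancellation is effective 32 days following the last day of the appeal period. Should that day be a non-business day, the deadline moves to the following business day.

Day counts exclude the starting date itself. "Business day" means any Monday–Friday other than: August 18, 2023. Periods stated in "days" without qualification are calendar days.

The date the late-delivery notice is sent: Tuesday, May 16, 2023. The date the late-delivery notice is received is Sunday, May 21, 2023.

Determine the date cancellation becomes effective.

July 31, 2023

From Tuesday, May 16, 2023, 10 business days (May 17, May 18, May 19, May 22, May 23, May 24, May 25, May 26, May 29, May 30, skipping weekends) brings us to Tuesday, May 30, 2023, which is the last day of the extended delivery period.
Adding 30 calendar days to May 30, 2023 gives June 29, 2023, which is the last day of the appeal period.
Adding 32 calendar days to June 29, 2023 gives July 31, 2023, which is the date cancellation becomes effective. July 31, 2023 is a Monday and is not a listed holiday, so no roll-forward applies.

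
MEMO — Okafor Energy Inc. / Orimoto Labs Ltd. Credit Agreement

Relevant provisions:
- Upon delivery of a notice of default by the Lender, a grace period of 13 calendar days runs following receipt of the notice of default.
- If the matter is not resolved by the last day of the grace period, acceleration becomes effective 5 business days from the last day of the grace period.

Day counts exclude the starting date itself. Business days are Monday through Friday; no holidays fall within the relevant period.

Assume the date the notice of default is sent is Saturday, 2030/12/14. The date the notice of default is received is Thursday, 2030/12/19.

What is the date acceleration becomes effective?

Adding 13 calendar days to 2030/12/19 gives 2031/01/01, which is the last day of the grace period.
From Wednesday, 2031/01/01, 5 business days (Jan 2, Jan 3, Jan 6, Jan 7, Jan 8, skipping weekends) brings us to Wednesday, 2031/01/08, which is the date acceleration becomes effective.

2031/01/08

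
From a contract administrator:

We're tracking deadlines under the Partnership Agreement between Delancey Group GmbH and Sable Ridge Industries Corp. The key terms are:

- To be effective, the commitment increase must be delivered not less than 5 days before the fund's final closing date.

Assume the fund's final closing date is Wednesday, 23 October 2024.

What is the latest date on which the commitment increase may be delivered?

18 October 2024

Counting back 5 calendar days from 23 October 2024 gives 18 October 2024.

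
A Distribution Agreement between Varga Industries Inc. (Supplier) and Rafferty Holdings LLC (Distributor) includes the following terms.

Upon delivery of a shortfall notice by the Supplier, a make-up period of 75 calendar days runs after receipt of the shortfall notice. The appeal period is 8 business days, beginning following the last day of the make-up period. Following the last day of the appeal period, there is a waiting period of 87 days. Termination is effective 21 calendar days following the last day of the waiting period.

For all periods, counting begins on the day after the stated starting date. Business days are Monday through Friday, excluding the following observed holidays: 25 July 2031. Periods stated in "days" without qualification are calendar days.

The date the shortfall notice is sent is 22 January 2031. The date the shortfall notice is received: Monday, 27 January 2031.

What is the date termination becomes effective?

The last day of the make-up period: 75 calendar days after 27 January 2031 is 12 April 2031.
From Saturday, 12 April 2031, 8 business days (Apr 14, Apr 15, Apr 16, Apr 17, Apr 18, Apr 21, Apr 22, Apr 23, skipping weekends) brings us to Wednesday, 23 April 2031, which is the last day of the appeal period.
The last day of the waiting period: 23 April 2031 + 87 days = 19 July 2031.
The date termination becomes effective: 21 calendar days after 19 July 2031 is 9 August 2031.

9 August 2031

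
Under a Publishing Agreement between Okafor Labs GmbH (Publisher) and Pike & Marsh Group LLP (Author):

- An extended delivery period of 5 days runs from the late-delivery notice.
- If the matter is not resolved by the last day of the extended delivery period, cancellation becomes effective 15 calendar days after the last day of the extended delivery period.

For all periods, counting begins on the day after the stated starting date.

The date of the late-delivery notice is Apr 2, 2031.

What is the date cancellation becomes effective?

Apr 22, 2031

Adding 5 calendar days to Apr 2, 2031 gives Apr 7, 2031, which is the last day of the extended delivery period.
The date cancellation becomes effective: Apr 7, 2031 + 15 days = Apr 22, 2031.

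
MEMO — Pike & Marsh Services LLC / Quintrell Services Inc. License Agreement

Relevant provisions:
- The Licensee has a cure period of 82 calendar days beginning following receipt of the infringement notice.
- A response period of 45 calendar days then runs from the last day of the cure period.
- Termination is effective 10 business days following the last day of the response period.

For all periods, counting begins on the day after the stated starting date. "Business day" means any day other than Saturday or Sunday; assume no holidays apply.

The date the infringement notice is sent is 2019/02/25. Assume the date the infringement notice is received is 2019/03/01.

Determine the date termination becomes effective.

2019/07/19

The last day of the cure period: 2019/03/01 + 82 days = 2019/05/22.
Adding 45 calendar days to 2019/05/22 gives 2019/07/06, which is the last day of the response period.
From Saturday, 2019/07/06, 10 business days (Jul 8, Jul 9, Jul 10, Jul 11, Jul 12, Jul 15, Jul 16, Jul 17, Jul 18, Jul 19, skipping weekends) brings us to Friday, 2019/07/19, which is the date termination becomes effective.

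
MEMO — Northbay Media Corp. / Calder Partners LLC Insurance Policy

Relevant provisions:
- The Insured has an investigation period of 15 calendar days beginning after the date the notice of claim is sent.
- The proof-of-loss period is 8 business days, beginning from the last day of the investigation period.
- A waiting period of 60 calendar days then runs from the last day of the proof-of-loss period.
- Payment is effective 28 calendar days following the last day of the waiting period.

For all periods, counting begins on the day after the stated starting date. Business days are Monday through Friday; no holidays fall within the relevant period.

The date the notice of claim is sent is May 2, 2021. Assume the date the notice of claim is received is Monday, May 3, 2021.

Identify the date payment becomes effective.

Aug 23, 2021

The last day of the investigation period: 15 calendar days after May 2, 2021 is May 17, 2021.
From Monday, May 17, 2021, 8 business days (May 18, May 19, May 20, May 21, May 24, May 25, May 26, May 27, skipping weekends) brings us to Thursday, May 27, 2021, which is the last day of the proof-of-loss period.
The last day of the waiting period: May 27, 2021 + 60 days = Jul 26, 2021.
Adding 28 calendar days to Jul 26, 2021 gives Aug 23, 2021, which is the date payment becomes effective.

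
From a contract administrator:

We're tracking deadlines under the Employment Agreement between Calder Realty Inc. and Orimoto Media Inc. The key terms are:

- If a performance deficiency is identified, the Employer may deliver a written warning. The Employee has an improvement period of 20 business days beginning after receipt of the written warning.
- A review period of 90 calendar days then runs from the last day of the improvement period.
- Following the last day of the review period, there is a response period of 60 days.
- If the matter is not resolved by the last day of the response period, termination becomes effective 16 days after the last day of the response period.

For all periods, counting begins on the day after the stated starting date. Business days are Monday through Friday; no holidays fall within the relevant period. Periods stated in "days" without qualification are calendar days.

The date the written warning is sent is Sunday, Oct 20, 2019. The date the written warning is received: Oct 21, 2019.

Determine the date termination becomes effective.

The last day of the improvement period: counting 20 business days from Monday, Oct 21, 2019 (Oct 22, Oct 23, Oct 24, Oct 25, …, Nov 14, Nov 15, Nov 18, skipping weekends) reaches Monday, Nov 18, 2019.
The last day of the review period: 90 calendar days after Nov 18, 2019 is Feb 16, 2020.
The last day of the response period: Feb 16, 2020 + 60 days = Apr 16, 2020.
The date termination becomes effective: Apr 16, 2020 + 16 days = May 2, 2020.

May 2, 2020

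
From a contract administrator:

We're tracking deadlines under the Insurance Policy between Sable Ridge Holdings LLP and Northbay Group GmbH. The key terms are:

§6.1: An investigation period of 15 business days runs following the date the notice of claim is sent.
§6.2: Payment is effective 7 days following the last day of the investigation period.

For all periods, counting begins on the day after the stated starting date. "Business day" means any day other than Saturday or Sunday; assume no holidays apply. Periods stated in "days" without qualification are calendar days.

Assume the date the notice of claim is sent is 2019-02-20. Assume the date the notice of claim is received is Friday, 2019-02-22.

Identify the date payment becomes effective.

2019-03-20

The last day of the investigation period: counting 15 business days from Wednesday, 2019-02-20 (Feb 21, Feb 22, Feb 25, Feb 26, …, Mar 11, Mar 12, Mar 13, skipping weekends) reaches Wednesday, 2019-03-13.
Adding 7 calendar days to 2019-03-13 gives 2019-03-20, which is the date payment becomes effective.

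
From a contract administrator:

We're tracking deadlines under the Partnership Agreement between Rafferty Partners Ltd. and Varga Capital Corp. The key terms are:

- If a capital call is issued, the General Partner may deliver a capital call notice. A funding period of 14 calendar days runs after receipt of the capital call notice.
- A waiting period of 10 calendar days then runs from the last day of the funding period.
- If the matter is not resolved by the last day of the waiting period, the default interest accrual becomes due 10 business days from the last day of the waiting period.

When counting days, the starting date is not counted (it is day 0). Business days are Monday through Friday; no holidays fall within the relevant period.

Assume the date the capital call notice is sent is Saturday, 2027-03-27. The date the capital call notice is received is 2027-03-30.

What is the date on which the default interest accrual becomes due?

2027-05-07

The last day of the funding period: 2027-03-30 + 14 days = 2027-04-13.
Adding 10 calendar days to 2027-04-13 gives 2027-04-23, which is the last day of the waiting period.
The date on which the default interest accrual becomes due: counting 10 business days from Friday, 2027-04-23 (Apr 26, Apr 27, Apr 28, Apr 29, Apr 30, May 3, May 4, May 5, May 6, May 7, skipping weekends) reaches Friday, 2027-05-07.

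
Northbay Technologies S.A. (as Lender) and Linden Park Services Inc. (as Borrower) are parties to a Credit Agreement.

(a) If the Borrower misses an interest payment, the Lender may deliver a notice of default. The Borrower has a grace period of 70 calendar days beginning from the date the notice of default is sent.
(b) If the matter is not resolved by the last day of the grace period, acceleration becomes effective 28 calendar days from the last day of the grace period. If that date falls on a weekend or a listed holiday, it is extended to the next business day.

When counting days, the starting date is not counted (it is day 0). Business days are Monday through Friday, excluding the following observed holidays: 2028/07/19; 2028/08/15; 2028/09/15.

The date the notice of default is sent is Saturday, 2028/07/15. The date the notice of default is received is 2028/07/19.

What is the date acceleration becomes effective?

Adding 70 calendar days to 2028/07/15 gives 2028/09/23, which is the last day of the grace period.
The date acceleration becomes effective: 2028/09/23 + 28 days = 2028/10/21. That falls on a Saturday, so it rolls to the next business day, Monday, 2028/10/23.

2028/10/23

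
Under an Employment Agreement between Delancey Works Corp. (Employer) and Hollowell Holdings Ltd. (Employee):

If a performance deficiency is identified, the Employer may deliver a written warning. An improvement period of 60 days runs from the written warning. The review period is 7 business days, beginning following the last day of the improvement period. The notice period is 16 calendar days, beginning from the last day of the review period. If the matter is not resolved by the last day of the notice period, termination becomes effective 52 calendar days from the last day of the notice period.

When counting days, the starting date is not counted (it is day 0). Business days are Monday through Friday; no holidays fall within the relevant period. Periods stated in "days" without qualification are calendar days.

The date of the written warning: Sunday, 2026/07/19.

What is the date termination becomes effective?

The last day of the improvement period: 2026/07/19 + 60 days = 2026/09/17.
From Thursday, 2026/09/17, 7 business days (Sep 18, Sep 21, Sep 22, Sep 23, Sep 24, Sep 25, Sep 28, skipping weekends) brings us to Monday, 2026/09/28, which is the last day of the review period.
The last day of the notice period: 16 calendar days after 2026/09/28 is 2026/10/14.
The date termination becomes effective: 2026/10/14 + 52 days = 2026/12/05.

2026/12/05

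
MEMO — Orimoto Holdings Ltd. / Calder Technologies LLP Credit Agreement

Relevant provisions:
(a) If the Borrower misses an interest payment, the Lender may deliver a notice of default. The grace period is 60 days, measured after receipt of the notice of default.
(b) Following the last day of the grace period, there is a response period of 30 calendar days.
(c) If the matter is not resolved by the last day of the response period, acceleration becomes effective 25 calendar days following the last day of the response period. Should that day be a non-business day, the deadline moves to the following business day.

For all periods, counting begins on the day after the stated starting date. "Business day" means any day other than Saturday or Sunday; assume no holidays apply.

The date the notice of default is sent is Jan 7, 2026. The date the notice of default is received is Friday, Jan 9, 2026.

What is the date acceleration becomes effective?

The last day of the grace period: Jan 9, 2026 + 60 days = Mar 10, 2026.
Adding 30 calendar days to Mar 10, 2026 gives Apr 9, 2026, which is the last day of the response period.
Adding 25 calendar days to Apr 9, 2026 gives May 4, 2026, which is the date acceleration becomes effective. May 4, 2026 is a Monday, so no roll-forward applies.

May 4, 2026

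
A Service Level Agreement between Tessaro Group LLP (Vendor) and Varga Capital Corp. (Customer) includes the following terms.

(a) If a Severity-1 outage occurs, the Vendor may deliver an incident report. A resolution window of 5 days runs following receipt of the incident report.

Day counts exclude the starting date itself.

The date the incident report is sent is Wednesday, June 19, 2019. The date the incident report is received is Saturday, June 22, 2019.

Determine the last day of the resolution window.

June 27, 2019

The last day of the resolution window: 5 calendar days after June 22, 2019 is June 27, 2019.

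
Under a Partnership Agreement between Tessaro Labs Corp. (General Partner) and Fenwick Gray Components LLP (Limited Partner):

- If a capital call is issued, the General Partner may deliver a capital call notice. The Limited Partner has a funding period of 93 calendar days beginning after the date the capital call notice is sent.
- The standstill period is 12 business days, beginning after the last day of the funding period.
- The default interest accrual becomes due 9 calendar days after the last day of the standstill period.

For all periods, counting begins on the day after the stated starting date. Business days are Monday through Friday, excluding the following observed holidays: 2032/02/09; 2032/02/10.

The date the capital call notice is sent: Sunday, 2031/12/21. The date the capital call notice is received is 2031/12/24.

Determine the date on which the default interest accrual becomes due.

2032/04/17

Adding 93 calendar days to 2031/12/21 gives 2032/03/23, which is the last day of the funding period.
The last day of the standstill period: counting 12 business days from Tuesday, 2032/03/23 (Mar 24, Mar 25, Mar 26, Mar 29, …, Apr 6, Apr 7, Apr 8, skipping weekends) reaches Thursday, 2032/04/08.
Adding 9 calendar days to 2032/04/08 gives 2032/04/17, which is the date on which the default interest accrual becomes due.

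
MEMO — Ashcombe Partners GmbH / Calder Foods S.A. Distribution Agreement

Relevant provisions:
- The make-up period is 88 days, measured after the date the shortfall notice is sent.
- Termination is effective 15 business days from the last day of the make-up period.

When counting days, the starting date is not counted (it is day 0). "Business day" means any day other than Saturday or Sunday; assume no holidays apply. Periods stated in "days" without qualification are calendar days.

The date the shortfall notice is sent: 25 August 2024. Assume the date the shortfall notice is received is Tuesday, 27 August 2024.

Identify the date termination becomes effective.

The last day of the make-up period: 25 August 2024 + 88 days = 21 November 2024.
The date termination becomes effective: 15 business days after Thursday, 21 November 2024, skipping weekends — Nov 22, Nov 25, Nov 26, Nov 27, …, Dec 10, Dec 11, Dec 12 — lands on Thursday, 12 December 2024.

12 December 2024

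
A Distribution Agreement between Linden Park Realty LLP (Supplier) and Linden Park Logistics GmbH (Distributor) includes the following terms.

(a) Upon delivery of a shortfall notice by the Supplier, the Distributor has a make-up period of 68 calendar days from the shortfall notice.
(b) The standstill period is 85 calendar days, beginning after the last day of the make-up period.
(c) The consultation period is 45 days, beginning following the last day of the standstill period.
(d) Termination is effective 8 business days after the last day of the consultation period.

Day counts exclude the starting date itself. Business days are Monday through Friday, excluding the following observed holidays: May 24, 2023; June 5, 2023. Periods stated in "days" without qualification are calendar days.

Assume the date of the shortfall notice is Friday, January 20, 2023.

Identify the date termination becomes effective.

August 16, 2023

The last day of the make-up period: 68 calendar days after January 20, 2023 is March 29, 2023.
The last day of the standstill period: March 29, 2023 + 85 days = June 22, 2023.
The last day of the consultation period: June 22, 2023 + 45 days = August 6, 2023.
The date termination becomes effective: counting 8 business days from Sunday, August 6, 2023 (Aug 7, Aug 8, Aug 9, Aug 10, Aug 11, Aug 14, Aug 15, Aug 16, skipping weekends) reaches Wednesday, August 16, 2023.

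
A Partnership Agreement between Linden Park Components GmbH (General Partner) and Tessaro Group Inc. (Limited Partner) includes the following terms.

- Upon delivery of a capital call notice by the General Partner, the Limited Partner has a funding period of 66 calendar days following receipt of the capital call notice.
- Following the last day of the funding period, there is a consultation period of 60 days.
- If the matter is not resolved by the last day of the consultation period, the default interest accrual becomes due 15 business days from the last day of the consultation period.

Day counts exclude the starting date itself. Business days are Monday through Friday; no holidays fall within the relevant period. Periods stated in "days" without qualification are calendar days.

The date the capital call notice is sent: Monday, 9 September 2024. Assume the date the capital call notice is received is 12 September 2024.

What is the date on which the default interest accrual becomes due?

6 February 2025

The last day of the funding period: 66 calendar days after 12 September 2024 is 17 November 2024.
Adding 60 calendar days to 17 November 2024 gives 16 January 2025, which is the last day of the consultation period.
The date on which the default interest accrual becomes due: 15 business days after Thursday, 16 January 2025, skipping weekends — Jan 17, Jan 20, Jan 21, Jan 22, …, Feb 4, Feb 5, Feb 6 — lands on Thursday, 6 February 2025.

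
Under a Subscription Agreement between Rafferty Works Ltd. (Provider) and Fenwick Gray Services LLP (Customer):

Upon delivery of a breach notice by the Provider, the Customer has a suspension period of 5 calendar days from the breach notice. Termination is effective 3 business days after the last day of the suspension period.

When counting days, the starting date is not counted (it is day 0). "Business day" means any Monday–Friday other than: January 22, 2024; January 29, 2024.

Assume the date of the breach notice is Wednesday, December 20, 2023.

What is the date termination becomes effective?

The last day of the suspension period: December 20, 2023 + 5 days = December 25, 2023.
The date termination becomes effective: 3 business days after Monday, December 25, 2023, skipping weekends — Dec 26, Dec 27, Dec 28 — lands on Thursday, December 28, 2023.

December 28, 2023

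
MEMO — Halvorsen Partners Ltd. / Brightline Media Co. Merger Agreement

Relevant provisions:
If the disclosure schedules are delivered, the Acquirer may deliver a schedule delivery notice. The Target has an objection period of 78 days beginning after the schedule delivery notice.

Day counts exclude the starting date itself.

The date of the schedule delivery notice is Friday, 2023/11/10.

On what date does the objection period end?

The last day of the objection period: 2023/11/10 + 78 days = 2024/01/27.

2024/01/27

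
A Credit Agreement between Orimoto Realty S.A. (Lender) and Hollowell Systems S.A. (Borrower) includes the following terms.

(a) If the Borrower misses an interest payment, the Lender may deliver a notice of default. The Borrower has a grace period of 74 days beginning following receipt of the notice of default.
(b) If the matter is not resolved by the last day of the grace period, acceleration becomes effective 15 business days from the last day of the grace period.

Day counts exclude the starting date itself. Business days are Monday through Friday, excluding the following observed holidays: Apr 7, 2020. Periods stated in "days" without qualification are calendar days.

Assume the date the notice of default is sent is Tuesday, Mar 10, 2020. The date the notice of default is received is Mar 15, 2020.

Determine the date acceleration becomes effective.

Adding 74 calendar days to Mar 15, 2020 gives May 28, 2020, which is the last day of the grace period.
The date acceleration becomes effective: counting 15 business days from Thursday, May 28, 2020 (May 29, Jun 1, Jun 2, Jun 3, …, Jun 16, Jun 17, Jun 18, skipping weekends) reaches Thursday, Jun 18, 2020.

Jun 18, 2020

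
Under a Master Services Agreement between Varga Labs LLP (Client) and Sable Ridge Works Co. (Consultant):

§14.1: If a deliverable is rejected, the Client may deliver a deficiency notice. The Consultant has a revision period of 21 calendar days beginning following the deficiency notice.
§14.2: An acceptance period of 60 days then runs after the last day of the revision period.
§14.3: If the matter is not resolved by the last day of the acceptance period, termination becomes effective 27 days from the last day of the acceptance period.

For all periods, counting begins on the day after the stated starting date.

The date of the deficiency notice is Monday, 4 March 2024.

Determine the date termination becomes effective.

Adding 21 calendar days to 4 March 2024 gives 25 March 2024, which is the last day of the revision period.
The last day of the acceptance period: 25 March 2024 + 60 days = 24 May 2024.
The date termination becomes effective: 27 calendar days after 24 May 2024 is 20 June 2024.

20 June 2024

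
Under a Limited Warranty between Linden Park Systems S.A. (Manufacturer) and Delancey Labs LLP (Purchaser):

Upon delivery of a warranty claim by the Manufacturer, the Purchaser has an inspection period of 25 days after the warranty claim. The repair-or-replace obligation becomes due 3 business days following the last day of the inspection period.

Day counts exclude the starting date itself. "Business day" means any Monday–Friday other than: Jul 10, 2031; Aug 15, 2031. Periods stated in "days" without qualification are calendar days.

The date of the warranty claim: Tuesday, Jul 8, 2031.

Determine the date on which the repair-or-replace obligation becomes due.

Aug 6, 2031

The last day of the inspection period: 25 calendar days after Jul 8, 2031 is Aug 2, 2031.
From Saturday, Aug 2, 2031, 3 business days (Aug 4, Aug 5, Aug 6, skipping weekends) brings us to Wednesday, Aug 6, 2031, which is the date on which the repair-or-replace obligation becomes due.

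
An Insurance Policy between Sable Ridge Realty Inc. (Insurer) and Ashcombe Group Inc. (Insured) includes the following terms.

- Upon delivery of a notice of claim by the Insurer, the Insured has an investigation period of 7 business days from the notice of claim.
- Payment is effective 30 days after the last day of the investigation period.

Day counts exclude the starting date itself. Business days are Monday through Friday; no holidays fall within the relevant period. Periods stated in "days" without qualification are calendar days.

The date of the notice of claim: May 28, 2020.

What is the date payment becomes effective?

The last day of the investigation period: 7 business days after Thursday, May 28, 2020, skipping weekends — May 29, Jun 1, Jun 2, Jun 3, Jun 4, Jun 5, Jun 8 — lands on Monday, Jun 8, 2020.
Adding 30 calendar days to Jun 8, 2020 gives Jul 8, 2020, which is the date payment becomes effective.

Jul 8, 2020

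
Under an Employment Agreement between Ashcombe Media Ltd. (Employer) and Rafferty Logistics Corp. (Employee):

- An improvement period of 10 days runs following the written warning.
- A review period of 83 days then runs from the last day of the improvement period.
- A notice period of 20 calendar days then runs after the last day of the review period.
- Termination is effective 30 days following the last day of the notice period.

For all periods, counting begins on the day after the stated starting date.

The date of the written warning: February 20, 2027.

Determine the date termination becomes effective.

The last day of the improvement period: February 20, 2027 + 10 days = March 2, 2027.
The last day of the review period: 83 calendar days after March 2, 2027 is May 24, 2027.
Adding 20 calendar days to May 24, 2027 gives June 13, 2027, which is the last day of the notice period.
Adding 30 calendar days to June 13, 2027 gives July 13, 2027, which is the date termination becomes effective.

July 13, 2027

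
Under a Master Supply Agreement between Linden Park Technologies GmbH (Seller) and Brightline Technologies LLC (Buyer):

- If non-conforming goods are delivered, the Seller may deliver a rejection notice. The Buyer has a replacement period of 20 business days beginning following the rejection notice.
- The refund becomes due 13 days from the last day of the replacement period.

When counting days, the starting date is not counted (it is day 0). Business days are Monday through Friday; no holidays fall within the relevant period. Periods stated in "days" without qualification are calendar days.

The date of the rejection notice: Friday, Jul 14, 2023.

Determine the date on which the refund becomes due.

From Friday, Jul 14, 2023, 20 business days (Jul 17, Jul 18, Jul 19, Jul 20, …, Aug 9, Aug 10, Aug 11, skipping weekends) brings us to Friday, Aug 11, 2023, which is the last day of the replacement period.
Adding 13 calendar days to Aug 11, 2023 gives Aug 24, 2023, which is the date on which the refund becomes due.

Aug 24, 2023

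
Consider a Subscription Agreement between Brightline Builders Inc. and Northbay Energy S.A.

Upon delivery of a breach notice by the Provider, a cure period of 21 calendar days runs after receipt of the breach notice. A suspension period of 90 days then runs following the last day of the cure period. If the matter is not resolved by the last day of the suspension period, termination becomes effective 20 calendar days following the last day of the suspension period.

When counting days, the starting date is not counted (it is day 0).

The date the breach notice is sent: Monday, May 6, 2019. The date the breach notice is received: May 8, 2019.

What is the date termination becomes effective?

Adding 21 calendar days to May 8, 2019 gives May 29, 2019, which is the last day of the cure period.
The last day of the suspension period: May 29, 2019 + 90 days = August 27, 2019.
The date termination becomes effective: 20 calendar days after August 27, 2019 is September 16, 2019.

September 16, 2019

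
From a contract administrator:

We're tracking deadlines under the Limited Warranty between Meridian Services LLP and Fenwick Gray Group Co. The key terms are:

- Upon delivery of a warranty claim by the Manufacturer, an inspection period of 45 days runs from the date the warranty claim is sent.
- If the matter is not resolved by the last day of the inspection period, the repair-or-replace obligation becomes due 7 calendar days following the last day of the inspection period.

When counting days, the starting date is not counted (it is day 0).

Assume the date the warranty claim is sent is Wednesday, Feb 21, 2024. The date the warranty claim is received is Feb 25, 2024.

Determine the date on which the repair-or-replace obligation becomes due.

The last day of the inspection period: 45 calendar days after Feb 21, 2024 is Apr 6, 2024.
The date on which the repair-or-replace obligation becomes due: 7 calendar days after Apr 6, 2024 is Apr 13, 2024.

Apr 13, 2024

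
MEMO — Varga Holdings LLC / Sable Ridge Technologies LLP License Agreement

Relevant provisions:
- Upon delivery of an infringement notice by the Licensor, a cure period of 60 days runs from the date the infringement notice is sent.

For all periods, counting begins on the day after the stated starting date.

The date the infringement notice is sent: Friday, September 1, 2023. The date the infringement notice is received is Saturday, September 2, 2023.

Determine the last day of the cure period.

October 31, 2023

Adding 60 calendar days to September 1, 2023 gives October 31, 2023, which is the last day of the cure period.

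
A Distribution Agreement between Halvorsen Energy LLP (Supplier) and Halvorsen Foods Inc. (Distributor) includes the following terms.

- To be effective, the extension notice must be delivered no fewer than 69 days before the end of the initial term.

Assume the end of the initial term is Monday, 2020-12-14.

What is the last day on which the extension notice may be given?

2020-10-06

Counting back 69 calendar days from 2020-12-14 gives 2020-10-06.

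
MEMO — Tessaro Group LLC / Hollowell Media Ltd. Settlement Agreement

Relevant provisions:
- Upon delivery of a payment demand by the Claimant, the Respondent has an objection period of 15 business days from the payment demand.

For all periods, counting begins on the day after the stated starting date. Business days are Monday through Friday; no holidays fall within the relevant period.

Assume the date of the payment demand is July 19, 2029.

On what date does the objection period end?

From Thursday, July 19, 2029, 15 business days (Jul 20, Jul 23, Jul 24, Jul 25, …, Aug 7, Aug 8, Aug 9, skipping weekends) brings us to Thursday, August 9, 2029, which is the last day of the objection period.

August 9, 2029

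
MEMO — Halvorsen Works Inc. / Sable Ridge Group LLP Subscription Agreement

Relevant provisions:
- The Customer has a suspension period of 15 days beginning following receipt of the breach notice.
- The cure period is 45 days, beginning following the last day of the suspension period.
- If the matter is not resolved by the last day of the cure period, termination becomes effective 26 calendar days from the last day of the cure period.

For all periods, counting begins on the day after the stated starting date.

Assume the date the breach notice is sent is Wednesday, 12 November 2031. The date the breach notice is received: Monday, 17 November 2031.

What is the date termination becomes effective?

11 February 2032

The last day of the suspension period: 15 calendar days after 17 November 2031 is 2 December 2031.
Adding 45 calendar days to 2 December 2031 gives 16 January 2032, which is the last day of the cure period.
The date termination becomes effective: 16 January 2032 + 26 days = 11 February 2032.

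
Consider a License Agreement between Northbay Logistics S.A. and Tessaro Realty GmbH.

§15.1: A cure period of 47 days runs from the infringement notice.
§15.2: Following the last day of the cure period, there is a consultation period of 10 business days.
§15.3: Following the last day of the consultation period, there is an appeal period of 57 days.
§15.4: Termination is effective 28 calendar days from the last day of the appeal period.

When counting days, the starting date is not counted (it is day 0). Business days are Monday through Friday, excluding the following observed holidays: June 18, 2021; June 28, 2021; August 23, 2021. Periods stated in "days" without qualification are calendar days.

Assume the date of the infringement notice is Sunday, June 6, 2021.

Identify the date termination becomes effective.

The last day of the cure period: June 6, 2021 + 47 days = July 23, 2021.
From Friday, July 23, 2021, 10 business days (Jul 26, Jul 27, Jul 28, Jul 29, Jul 30, Aug 2, Aug 3, Aug 4, Aug 5, Aug 6, skipping weekends) brings us to Friday, August 6, 2021, which is the last day of the consultation period.
Adding 57 calendar days to August 6, 2021 gives October 2, 2021, which is the last day of the appeal period.
The date termination becomes effective: 28 calendar days after October 2, 2021 is October 30, 2021.

October 30, 2021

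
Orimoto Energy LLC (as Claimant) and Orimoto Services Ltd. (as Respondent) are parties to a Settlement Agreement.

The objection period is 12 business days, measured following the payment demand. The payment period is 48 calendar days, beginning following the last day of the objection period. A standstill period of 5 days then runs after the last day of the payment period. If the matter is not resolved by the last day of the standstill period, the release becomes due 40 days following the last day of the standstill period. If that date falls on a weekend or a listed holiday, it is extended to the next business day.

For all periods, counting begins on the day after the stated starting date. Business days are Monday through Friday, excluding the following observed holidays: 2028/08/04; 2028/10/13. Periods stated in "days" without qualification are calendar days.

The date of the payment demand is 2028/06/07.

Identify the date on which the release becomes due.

2028/09/25

The last day of the objection period: counting 12 business days from Wednesday, 2028/06/07 (Jun 8, Jun 9, Jun 12, Jun 13, …, Jun 21, Jun 22, Jun 23, skipping weekends) reaches Friday, 2028/06/23.
The last day of the payment period: 2028/06/23 + 48 days = 2028/08/10.
The last day of the standstill period: 5 calendar days after 2028/08/10 is 2028/08/15.
The date on which the release becomes due: 2028/08/15 + 40 days = 2028/09/24. That falls on a Sunday, so it rolls to the next business day, Monday, 2028/09/25.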